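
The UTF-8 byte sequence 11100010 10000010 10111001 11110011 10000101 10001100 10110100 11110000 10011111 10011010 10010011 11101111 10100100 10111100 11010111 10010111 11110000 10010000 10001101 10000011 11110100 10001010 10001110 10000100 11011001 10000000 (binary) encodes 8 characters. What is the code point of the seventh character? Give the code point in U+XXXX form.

U+10A384

Offset 0: leading byte 0xE2 = 11100010 → 3-byte char #1 = E2 82 B9.
Offset 3: leading byte 0xF3 = 11110011 → 4-byte char #2 = F3 85 8C B4.
Offset 7: leading byte 0xF0 = 11110000 → 4-byte char #3 = F0 9F 9A 93.
Offset 11: leading byte 0xEF = 11101111 → 3-byte char #4 = EF A4 BC.
Offset 14: leading byte 0xD7 = 11010111 → 2-byte char #5 = D7 97.
Offset 16: leading byte 0xF0 = 11110000 → 4-byte char #6 = F0 90 8D 83.
Offset 20: leading byte 0xF4 = 11110100 → 4-byte char #7 = F4 8A 8E 84.
Leading byte 0xF4 = 11110100 matches 11110xxx → 4-byte sequence.
Byte 1: 0xF4 = 11110100, payload 100 (3 bits).
Byte 2: 0x8A = 10001010 (10xxxxxx ✓), payload 001010.
Byte 3: 0x8E = 10001110 (10xxxxxx ✓), payload 001110.
Byte 4: 0x84 = 10000100 (10xxxxxx ✓), payload 000100.
Concatenate: 100001010001110000100 = 0x10A384 (21 bits → U+10A384).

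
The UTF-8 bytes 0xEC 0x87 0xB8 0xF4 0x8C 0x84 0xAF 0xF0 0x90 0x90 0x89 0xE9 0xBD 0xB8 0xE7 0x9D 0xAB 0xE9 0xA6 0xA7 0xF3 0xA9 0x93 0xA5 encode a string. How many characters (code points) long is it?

Byte at offset 0: 0xEC = 11101100 → 3-byte char (#1). Advance 3.
Byte at offset 3: 0xF4 = 11110100 → 4-byte char (#2). Advance 4.
Byte at offset 7: 0xF0 = 11110000 → 4-byte char (#3). Advance 4.
Byte at offset 11: 0xE9 = 11101001 → 3-byte char (#4). Advance 3.
Byte at offset 14: 0xE7 = 11100111 → 3-byte char (#5). Advance 3.
Byte at offset 17: 0xE9 = 11101001 → 3-byte char (#6). Advance 3.
Byte at offset 20: 0xF3 = 11110011 → 4-byte char (#7). Advance 4.
Reached end at offset 24 after 7 code points.

7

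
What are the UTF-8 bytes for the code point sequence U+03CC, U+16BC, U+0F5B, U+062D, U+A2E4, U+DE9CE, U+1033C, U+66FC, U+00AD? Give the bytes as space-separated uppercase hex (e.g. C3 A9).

CF 8C E1 9A BC E0 BD 9B D8 AD EA 8B A4 F3 9E A7 8E F0 90 8C BC E6 9B BC C2 AD

U+03CC: 2-byte form → CF 8C.
U+16BC: 3-byte form → E1 9A BC.
U+0F5B: 3-byte form → E0 BD 9B.
U+062D: 2-byte form → D8 AD.
U+A2E4: 3-byte form → EA 8B A4.
U+DE9CE: 4-byte form → F3 9E A7 8E.
U+1033C: 4-byte form → F0 90 8C BC.
U+66FC: 3-byte form → E6 9B BC.
U+00AD: 2-byte form → C2 AD.
Concatenated (26 bytes): CF 8C E1 9A BC E0 BD 9B D8 AD EA 8B A4 F3 9E A7 8E F0 90 8C BC E6 9B BC C2 AD.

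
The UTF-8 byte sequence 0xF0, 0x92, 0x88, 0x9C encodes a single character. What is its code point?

U+1221C

Leading byte 0xF0 = 11110000 matches 11110xxx → 4-byte sequence.
Byte 1: 0xF0 = 11110000, payload 000 (3 bits).
Byte 2: 0x92 = 10010010 (10xxxxxx ✓), payload 010010.
Byte 3: 0x88 = 10001000 (10xxxxxx ✓), payload 001000.
Byte 4: 0x9C = 10011100 (10xxxxxx ✓), payload 011100.
Concatenate: 000010010001000011100 = 0x1221C (21 bits → U+1221C).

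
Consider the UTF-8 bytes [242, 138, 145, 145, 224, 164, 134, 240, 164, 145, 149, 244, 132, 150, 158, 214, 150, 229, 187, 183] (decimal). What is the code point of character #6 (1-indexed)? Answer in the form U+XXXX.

U+5EF7

Offset 0: leading byte 0xF2 = 11110010 → 4-byte char #1 = F2 8A 91 91.
Offset 4: leading byte 0xE0 = 11100000 → 3-byte char #2 = E0 A4 86.
Offset 7: leading byte 0xF0 = 11110000 → 4-byte char #3 = F0 A4 91 95.
Offset 11: leading byte 0xF4 = 11110100 → 4-byte char #4 = F4 84 96 9E.
Offset 15: leading byte 0xD6 = 11010110 → 2-byte char #5 = D6 96.
Offset 17: leading byte 0xE5 = 11100101 → 3-byte char #6 = E5 BB B7.
Leading byte 0xE5 = 11100101 matches 1110xxxx → 3-byte sequence.
Byte 1: 0xE5 = 11100101, payload 0101 (4 bits).
Byte 2: 0xBB = 10111011 (10xxxxxx ✓), payload 111011.
Byte 3: 0xB7 = 10110111 (10xxxxxx ✓), payload 110111.
Concatenate: 0101111011110111 = 0x5EF7 (16 bits → U+5EF7).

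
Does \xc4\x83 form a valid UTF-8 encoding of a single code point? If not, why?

Leading byte 0xC4 = 11000100 → 2-byte form.
Continuation bytes 0x83=10000011 all match 10xxxxxx.
Decoded value 0x103 is ≥ 0x80 (shortest form) and not a surrogate.

valid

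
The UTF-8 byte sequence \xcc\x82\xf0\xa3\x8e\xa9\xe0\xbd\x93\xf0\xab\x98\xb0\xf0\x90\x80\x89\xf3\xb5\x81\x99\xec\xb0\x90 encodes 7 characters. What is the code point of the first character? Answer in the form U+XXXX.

Offset 0: leading byte 0xCC = 11001100 → 2-byte char #1 = CC 82.
Leading byte 0xCC = 11001100 matches 110xxxxx → 2-byte sequence.
Byte 1: 0xCC = 11001100, payload 01100 (5 bits).
Byte 2: 0x82 = 10000010 (10xxxxxx ✓), payload 000010.
Concatenate: 01100000010 = 0x302 (11 bits → U+0302).

U+0302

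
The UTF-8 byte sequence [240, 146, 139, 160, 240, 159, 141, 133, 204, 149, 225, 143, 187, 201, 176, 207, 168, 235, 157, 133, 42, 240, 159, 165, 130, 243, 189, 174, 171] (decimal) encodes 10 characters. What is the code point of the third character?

U+0315

Offset 0: leading byte 0xF0 = 11110000 → 4-byte char #1 = F0 92 8B A0.
Offset 4: leading byte 0xF0 = 11110000 → 4-byte char #2 = F0 9F 8D 85.
Offset 8: leading byte 0xCC = 11001100 → 2-byte char #3 = CC 95.
Leading byte 0xCC = 11001100 matches 110xxxxx → 2-byte sequence.
Byte 1: 0xCC = 11001100, payload 01100 (5 bits).
Byte 2: 0x95 = 10010101 (10xxxxxx ✓), payload 010101.
Concatenate: 01100010101 = 0x315 (11 bits → U+0315).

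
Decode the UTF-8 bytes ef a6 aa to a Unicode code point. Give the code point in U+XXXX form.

Leading byte 0xEF = 11101111 matches 1110xxxx → 3-byte sequence.
Byte 1: 0xEF = 11101111, payload 1111 (4 bits).
Byte 2: 0xA6 = 10100110 (10xxxxxx ✓), payload 100110.
Byte 3: 0xAA = 10101010 (10xxxxxx ✓), payload 101010.
Concatenate: 1111100110101010 = 0xF9AA (16 bits → U+F9AA).

U+F9AA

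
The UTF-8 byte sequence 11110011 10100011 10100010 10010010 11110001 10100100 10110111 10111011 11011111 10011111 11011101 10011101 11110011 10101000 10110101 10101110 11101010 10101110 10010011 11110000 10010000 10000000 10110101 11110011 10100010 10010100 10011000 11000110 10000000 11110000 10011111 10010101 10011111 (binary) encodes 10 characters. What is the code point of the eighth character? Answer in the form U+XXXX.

Offset 0: leading byte 0xF3 = 11110011 → 4-byte char #1 = F3 A3 A2 92.
Offset 4: leading byte 0xF1 = 11110001 → 4-byte char #2 = F1 A4 B7 BB.
Offset 8: leading byte 0xDF = 11011111 → 2-byte char #3 = DF 9F.
Offset 10: leading byte 0xDD = 11011101 → 2-byte char #4 = DD 9D.
Offset 12: leading byte 0xF3 = 11110011 → 4-byte char #5 = F3 A8 B5 AE.
Offset 16: leading byte 0xEA = 11101010 → 3-byte char #6 = EA AE 93.
Offset 19: leading byte 0xF0 = 11110000 → 4-byte char #7 = F0 90 80 B5.
Offset 23: leading byte 0xF3 = 11110011 → 4-byte char #8 = F3 A2 94 98.
Leading byte 0xF3 = 11110011 matches 11110xxx → 4-byte sequence.
Byte 1: 0xF3 = 11110011, payload 011 (3 bits).
Byte 2: 0xA2 = 10100010 (10xxxxxx ✓), payload 100010.
Byte 3: 0x94 = 10010100 (10xxxxxx ✓), payload 010100.
Byte 4: 0x98 = 10011000 (10xxxxxx ✓), payload 011000.
Concatenate: 011100010010100011000 = 0xE2518 (21 bits → U+E2518).

U+E2518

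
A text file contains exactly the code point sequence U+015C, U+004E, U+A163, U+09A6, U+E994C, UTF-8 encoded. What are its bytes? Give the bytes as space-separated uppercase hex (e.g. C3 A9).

U+015C: 2-byte form → C5 9C.
U+004E: 1-byte form → 4E.
U+A163: 3-byte form → EA 85 A3.
U+09A6: 3-byte form → E0 A6 A6.
U+E994C: 4-byte form → F3 A9 A5 8C.
Concatenated (13 bytes): C5 9C 4E EA 85 A3 E0 A6 A6 F3 A9 A5 8C.

C5 9C 4E EA 85 A3 E0 A6 A6 F3 A9 A5 8C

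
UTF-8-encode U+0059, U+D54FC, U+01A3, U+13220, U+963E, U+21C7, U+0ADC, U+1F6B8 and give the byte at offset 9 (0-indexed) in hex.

U+0059 → 1-byte form 59 at offsets 0–0.
U+D54FC → 4-byte form F3 95 93 BC at offsets 1–4.
U+01A3 → 2-byte form C6 A3 at offsets 5–6.
U+13220 → 4-byte form F0 93 88 A0 at offsets 7–10.
Offset 9 falls in char 4's range; it's byte 3 of F0 93 88 A0 = 0x88.

0x88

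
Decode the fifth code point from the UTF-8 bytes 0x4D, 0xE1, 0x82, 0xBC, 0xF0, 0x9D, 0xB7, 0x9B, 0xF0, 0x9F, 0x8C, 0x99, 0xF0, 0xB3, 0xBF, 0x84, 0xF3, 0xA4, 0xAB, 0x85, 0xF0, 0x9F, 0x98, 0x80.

Offset 0: leading byte 0x4D = 01001101 → 1-byte char #1 = 4D.
Offset 1: leading byte 0xE1 = 11100001 → 3-byte char #2 = E1 82 BC.
Offset 4: leading byte 0xF0 = 11110000 → 4-byte char #3 = F0 9D B7 9B.
Offset 8: leading byte 0xF0 = 11110000 → 4-byte char #4 = F0 9F 8C 99.
Offset 12: leading byte 0xF0 = 11110000 → 4-byte char #5 = F0 B3 BF 84.
Leading byte 0xF0 = 11110000 matches 11110xxx → 4-byte sequence.
Byte 1: 0xF0 = 11110000, payload 000 (3 bits).
Byte 2: 0xB3 = 10110011 (10xxxxxx ✓), payload 110011.
Byte 3: 0xBF = 10111111 (10xxxxxx ✓), payload 111111.
Byte 4: 0x84 = 10000100 (10xxxxxx ✓), payload 000100.
Concatenate: 000110011111111000100 = 0x33FC4 (21 bits → U+33FC4).

U+33FC4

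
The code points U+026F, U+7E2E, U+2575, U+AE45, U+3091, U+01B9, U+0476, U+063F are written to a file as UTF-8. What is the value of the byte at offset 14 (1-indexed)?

1-indexed offset 14 is 0-indexed offset 13.
U+026F → 2-byte form C9 AF at offsets 0–1.
U+7E2E → 3-byte form E7 B8 AE at offsets 2–4.
U+2575 → 3-byte form E2 95 B5 at offsets 5–7.
U+AE45 → 3-byte form EA B9 85 at offsets 8–10.
U+3091 → 3-byte form E3 82 91 at offsets 11–13.
Offset 13 falls in char 5's range; it's byte 3 of E3 82 91 = 0x91.

0x91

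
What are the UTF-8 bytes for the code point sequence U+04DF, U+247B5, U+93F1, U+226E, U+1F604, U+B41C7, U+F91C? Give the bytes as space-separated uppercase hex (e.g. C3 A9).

U+04DF: 2-byte form → D3 9F.
U+247B5: 4-byte form → F0 A4 9E B5.
U+93F1: 3-byte form → E9 8F B1.
U+226E: 3-byte form → E2 89 AE.
U+1F604: 4-byte form → F0 9F 98 84.
U+B41C7: 4-byte form → F2 B4 87 87.
U+F91C: 3-byte form → EF A4 9C.
Concatenated (23 bytes): D3 9F F0 A4 9E B5 E9 8F B1 E2 89 AE F0 9F 98 84 F2 B4 87 87 EF A4 9C.

D3 9F F0 A4 9E B5 E9 8F B1 E2 89 AE F0 9F 98 84 F2 B4 87 87 EF A4 9C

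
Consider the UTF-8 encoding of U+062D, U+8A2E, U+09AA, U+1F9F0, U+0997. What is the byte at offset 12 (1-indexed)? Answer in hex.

1-indexed offset 12 is 0-indexed offset 11.
U+062D → 2-byte form D8 AD at offsets 0–1.
U+8A2E → 3-byte form E8 A8 AE at offsets 2–4.
U+09AA → 3-byte form E0 A6 AA at offsets 5–7.
U+1F9F0 → 4-byte form F0 9F A7 B0 at offsets 8–11.
Offset 11 falls in char 4's range; it's byte 4 of F0 9F A7 B0 = 0xB0.

0xB0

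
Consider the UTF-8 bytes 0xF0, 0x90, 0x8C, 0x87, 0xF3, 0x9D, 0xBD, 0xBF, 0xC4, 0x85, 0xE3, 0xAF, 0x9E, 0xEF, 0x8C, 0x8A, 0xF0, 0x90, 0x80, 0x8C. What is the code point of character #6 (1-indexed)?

U+1000C

Offset 0: leading byte 0xF0 = 11110000 → 4-byte char #1 = F0 90 8C 87.
Offset 4: leading byte 0xF3 = 11110011 → 4-byte char #2 = F3 9D BD BF.
Offset 8: leading byte 0xC4 = 11000100 → 2-byte char #3 = C4 85.
Offset 10: leading byte 0xE3 = 11100011 → 3-byte char #4 = E3 AF 9E.
Offset 13: leading byte 0xEF = 11101111 → 3-byte char #5 = EF 8C 8A.
Offset 16: leading byte 0xF0 = 11110000 → 4-byte char #6 = F0 90 80 8C.
Leading byte 0xF0 = 11110000 matches 11110xxx → 4-byte sequence.
Byte 1: 0xF0 = 11110000, payload 000 (3 bits).
Byte 2: 0x90 = 10010000 (10xxxxxx ✓), payload 010000.
Byte 3: 0x80 = 10000000 (10xxxxxx ✓), payload 000000.
Byte 4: 0x8C = 10001100 (10xxxxxx ✓), payload 001100.
Concatenate: 000010000000000001100 = 0x1000C (21 bits → U+1000C).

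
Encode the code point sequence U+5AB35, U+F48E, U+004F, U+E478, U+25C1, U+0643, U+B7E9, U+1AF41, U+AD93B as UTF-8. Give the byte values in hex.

U+5AB35: 4-byte form → F1 9A AC B5.
U+F48E: 3-byte form → EF 92 8E.
U+004F: 1-byte form → 4F.
U+E478: 3-byte form → EE 91 B8.
U+25C1: 3-byte form → E2 97 81.
U+0643: 2-byte form → D9 83.
U+B7E9: 3-byte form → EB 9F A9.
U+1AF41: 4-byte form → F0 9A BD 81.
U+AD93B: 4-byte form → F2 AD A4 BB.
Concatenated (27 bytes): F1 9A AC B5 EF 92 8E 4F EE 91 B8 E2 97 81 D9 83 EB 9F A9 F0 9A BD 81 F2 AD A4 BB.

F1 9A AC B5 EF 92 8E 4F EE 91 B8 E2 97 81 D9 83 EB 9F A9 F0 9A BD 81 F2 AD A4 BB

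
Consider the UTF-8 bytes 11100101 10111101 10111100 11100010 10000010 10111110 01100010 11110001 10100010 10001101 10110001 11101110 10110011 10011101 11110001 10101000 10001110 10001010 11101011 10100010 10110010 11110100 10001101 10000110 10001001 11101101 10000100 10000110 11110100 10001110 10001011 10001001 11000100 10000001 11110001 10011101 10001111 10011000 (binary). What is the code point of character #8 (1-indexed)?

Offset 0: leading byte 0xE5 = 11100101 → 3-byte char #1 = E5 BD BC.
Offset 3: leading byte 0xE2 = 11100010 → 3-byte char #2 = E2 82 BE.
Offset 6: leading byte 0x62 = 01100010 → 1-byte char #3 = 62.
Offset 7: leading byte 0xF1 = 11110001 → 4-byte char #4 = F1 A2 8D B1.
Offset 11: leading byte 0xEE = 11101110 → 3-byte char #5 = EE B3 9D.
Offset 14: leading byte 0xF1 = 11110001 → 4-byte char #6 = F1 A8 8E 8A.
Offset 18: leading byte 0xEB = 11101011 → 3-byte char #7 = EB A2 B2.
Offset 21: leading byte 0xF4 = 11110100 → 4-byte char #8 = F4 8D 86 89.
Leading byte 0xF4 = 11110100 matches 11110xxx → 4-byte sequence.
Byte 1: 0xF4 = 11110100, payload 100 (3 bits).
Byte 2: 0x8D = 10001101 (10xxxxxx ✓), payload 001101.
Byte 3: 0x86 = 10000110 (10xxxxxx ✓), payload 000110.
Byte 4: 0x89 = 10001001 (10xxxxxx ✓), payload 001001.
Concatenate: 100001101000110001001 = 0x10D189 (21 bits → U+10D189).

U+10D189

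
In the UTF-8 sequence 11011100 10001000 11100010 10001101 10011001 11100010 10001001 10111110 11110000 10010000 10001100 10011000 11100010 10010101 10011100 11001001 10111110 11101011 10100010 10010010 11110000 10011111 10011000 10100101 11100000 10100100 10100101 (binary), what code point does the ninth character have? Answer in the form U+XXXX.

Offset 0: leading byte 0xDC = 11011100 → 2-byte char #1 = DC 88.
Offset 2: leading byte 0xE2 = 11100010 → 3-byte char #2 = E2 8D 99.
Offset 5: leading byte 0xE2 = 11100010 → 3-byte char #3 = E2 89 BE.
Offset 8: leading byte 0xF0 = 11110000 → 4-byte char #4 = F0 90 8C 98.
Offset 12: leading byte 0xE2 = 11100010 → 3-byte char #5 = E2 95 9C.
Offset 15: leading byte 0xC9 = 11001001 → 2-byte char #6 = C9 BE.
Offset 17: leading byte 0xEB = 11101011 → 3-byte char #7 = EB A2 92.
Offset 20: leading byte 0xF0 = 11110000 → 4-byte char #8 = F0 9F 98 A5.
Offset 24: leading byte 0xE0 = 11100000 → 3-byte char #9 = E0 A4 A5.
Leading byte 0xE0 = 11100000 matches 1110xxxx → 3-byte sequence.
Byte 1: 0xE0 = 11100000, payload 0000 (4 bits).
Byte 2: 0xA4 = 10100100 (10xxxxxx ✓), payload 100100.
Byte 3: 0xA5 = 10100101 (10xxxxxx ✓), payload 100101.
Concatenate: 0000100100100101 = 0x925 (16 bits → U+0925).

U+0925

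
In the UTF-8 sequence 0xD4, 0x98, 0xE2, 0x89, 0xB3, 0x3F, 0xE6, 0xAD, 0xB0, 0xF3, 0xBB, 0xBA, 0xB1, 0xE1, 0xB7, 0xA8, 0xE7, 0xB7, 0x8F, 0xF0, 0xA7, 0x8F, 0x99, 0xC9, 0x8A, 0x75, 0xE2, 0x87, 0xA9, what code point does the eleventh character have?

U+21E9

Offset 0: leading byte 0xD4 = 11010100 → 2-byte char #1 = D4 98.
Offset 2: leading byte 0xE2 = 11100010 → 3-byte char #2 = E2 89 B3.
Offset 5: leading byte 0x3F = 00111111 → 1-byte char #3 = 3F.
Offset 6: leading byte 0xE6 = 11100110 → 3-byte char #4 = E6 AD B0.
Offset 9: leading byte 0xF3 = 11110011 → 4-byte char #5 = F3 BB BA B1.
Offset 13: leading byte 0xE1 = 11100001 → 3-byte char #6 = E1 B7 A8.
Offset 16: leading byte 0xE7 = 11100111 → 3-byte char #7 = E7 B7 8F.
Offset 19: leading byte 0xF0 = 11110000 → 4-byte char #8 = F0 A7 8F 99.
Offset 23: leading byte 0xC9 = 11001001 → 2-byte char #9 = C9 8A.
Offset 25: leading byte 0x75 = 01110101 → 1-byte char #10 = 75.
Offset 26: leading byte 0xE2 = 11100010 → 3-byte char #11 = E2 87 A9.
Leading byte 0xE2 = 11100010 matches 1110xxxx → 3-byte sequence.
Byte 1: 0xE2 = 11100010, payload 0010 (4 bits).
Byte 2: 0x87 = 10000111 (10xxxxxx ✓), payload 000111.
Byte 3: 0xA9 = 10101001 (10xxxxxx ✓), payload 101001.
Concatenate: 0010000111101001 = 0x21E9 (16 bits → U+21E9).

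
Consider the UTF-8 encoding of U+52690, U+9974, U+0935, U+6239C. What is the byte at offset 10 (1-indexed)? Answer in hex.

1-indexed offset 10 is 0-indexed offset 9.
U+52690 → 4-byte form F1 92 9A 90 at offsets 0–3.
U+9974 → 3-byte form E9 A5 B4 at offsets 4–6.
U+0935 → 3-byte form E0 A4 B5 at offsets 7–9.
Offset 9 falls in char 3's range; it's byte 3 of E0 A4 B5 = 0xB5.

0xB5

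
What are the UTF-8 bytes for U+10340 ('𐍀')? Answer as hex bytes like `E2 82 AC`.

U+10340 = 0x10340 = 66368 decimal. In range U+10000–U+10FFFF → 4-byte form: 11110xxx 10xxxxxx 10xxxxxx 10xxxxxx.
Binary (21 bits): 000010000001101000000.
Split 3+6+6+6: 000 | 010000 | 001101 | 000000.
Byte 1: 11110000 = 0xF0.
Byte 2: 10010000 = 0x90.
Byte 3: 10001101 = 0x8D.
Byte 4: 10000000 = 0x80.

F0 90 8D 80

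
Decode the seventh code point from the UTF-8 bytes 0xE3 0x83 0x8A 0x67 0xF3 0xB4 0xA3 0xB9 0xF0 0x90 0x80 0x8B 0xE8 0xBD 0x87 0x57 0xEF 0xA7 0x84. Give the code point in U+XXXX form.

U+F9C4

Offset 0: leading byte 0xE3 = 11100011 → 3-byte char #1 = E3 83 8A.
Offset 3: leading byte 0x67 = 01100111 → 1-byte char #2 = 67.
Offset 4: leading byte 0xF3 = 11110011 → 4-byte char #3 = F3 B4 A3 B9.
Offset 8: leading byte 0xF0 = 11110000 → 4-byte char #4 = F0 90 80 8B.
Offset 12: leading byte 0xE8 = 11101000 → 3-byte char #5 = E8 BD 87.
Offset 15: leading byte 0x57 = 01010111 → 1-byte char #6 = 57.
Offset 16: leading byte 0xEF = 11101111 → 3-byte char #7 = EF A7 84.
Leading byte 0xEF = 11101111 matches 1110xxxx → 3-byte sequence.
Byte 1: 0xEF = 11101111, payload 1111 (4 bits).
Byte 2: 0xA7 = 10100111 (10xxxxxx ✓), payload 100111.
Byte 3: 0x84 = 10000100 (10xxxxxx ✓), payload 000100.
Concatenate: 1111100111000100 = 0xF9C4 (16 bits → U+F9C4).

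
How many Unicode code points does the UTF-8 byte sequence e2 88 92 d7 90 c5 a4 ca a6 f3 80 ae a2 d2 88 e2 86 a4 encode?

7

Byte at offset 0: 0xE2 = 11100010 → 3-byte char (#1). Advance 3.
Byte at offset 3: 0xD7 = 11010111 → 2-byte char (#2). Advance 2.
Byte at offset 5: 0xC5 = 11000101 → 2-byte char (#3). Advance 2.
Byte at offset 7: 0xCA = 11001010 → 2-byte char (#4). Advance 2.
Byte at offset 9: 0xF3 = 11110011 → 4-byte char (#5). Advance 4.
Byte at offset 13: 0xD2 = 11010010 → 2-byte char (#6). Advance 2.
Byte at offset 15: 0xE2 = 11100010 → 3-byte char (#7). Advance 3.
Reached end at offset 18 after 7 code points.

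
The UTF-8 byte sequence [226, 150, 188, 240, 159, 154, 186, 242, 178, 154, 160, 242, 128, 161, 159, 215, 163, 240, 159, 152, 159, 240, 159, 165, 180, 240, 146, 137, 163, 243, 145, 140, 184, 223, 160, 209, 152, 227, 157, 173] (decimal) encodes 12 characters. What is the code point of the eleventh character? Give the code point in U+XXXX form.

U+0458

Offset 0: leading byte 0xE2 = 11100010 → 3-byte char #1 = E2 96 BC.
Offset 3: leading byte 0xF0 = 11110000 → 4-byte char #2 = F0 9F 9A BA.
Offset 7: leading byte 0xF2 = 11110010 → 4-byte char #3 = F2 B2 9A A0.
Offset 11: leading byte 0xF2 = 11110010 → 4-byte char #4 = F2 80 A1 9F.
Offset 15: leading byte 0xD7 = 11010111 → 2-byte char #5 = D7 A3.
Offset 17: leading byte 0xF0 = 11110000 → 4-byte char #6 = F0 9F 98 9F.
Offset 21: leading byte 0xF0 = 11110000 → 4-byte char #7 = F0 9F A5 B4.
Offset 25: leading byte 0xF0 = 11110000 → 4-byte char #8 = F0 92 89 A3.
Offset 29: leading byte 0xF3 = 11110011 → 4-byte char #9 = F3 91 8C B8.
Offset 33: leading byte 0xDF = 11011111 → 2-byte char #10 = DF A0.
Offset 35: leading byte 0xD1 = 11010001 → 2-byte char #11 = D1 98.
Leading byte 0xD1 = 11010001 matches 110xxxxx → 2-byte sequence.
Byte 1: 0xD1 = 11010001, payload 10001 (5 bits).
Byte 2: 0x98 = 10011000 (10xxxxxx ✓), payload 011000.
Concatenate: 10001011000 = 0x458 (11 bits → U+0458).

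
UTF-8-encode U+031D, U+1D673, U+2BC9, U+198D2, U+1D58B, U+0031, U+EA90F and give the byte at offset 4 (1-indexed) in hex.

1-indexed offset 4 is 0-indexed offset 3.
U+031D → 2-byte form CC 9D at offsets 0–1.
U+1D673 → 4-byte form F0 9D 99 B3 at offsets 2–5.
Offset 3 falls in char 2's range; it's byte 2 of F0 9D 99 B3 = 0x9D.

0x9D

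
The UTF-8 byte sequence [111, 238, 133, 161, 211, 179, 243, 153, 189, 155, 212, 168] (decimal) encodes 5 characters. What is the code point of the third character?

U+04F3

Offset 0: leading byte 0x6F = 01101111 → 1-byte char #1 = 6F.
Offset 1: leading byte 0xEE = 11101110 → 3-byte char #2 = EE 85 A1.
Offset 4: leading byte 0xD3 = 11010011 → 2-byte char #3 = D3 B3.
Leading byte 0xD3 = 11010011 matches 110xxxxx → 2-byte sequence.
Byte 1: 0xD3 = 11010011, payload 10011 (5 bits).
Byte 2: 0xB3 = 10110011 (10xxxxxx ✓), payload 110011.
Concatenate: 10011110011 = 0x4F3 (11 bits → U+04F3).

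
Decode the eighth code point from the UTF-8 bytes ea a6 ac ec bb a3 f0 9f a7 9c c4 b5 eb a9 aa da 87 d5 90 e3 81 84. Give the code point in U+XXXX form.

U+3044

Offset 0: leading byte 0xEA = 11101010 → 3-byte char #1 = EA A6 AC.
Offset 3: leading byte 0xEC = 11101100 → 3-byte char #2 = EC BB A3.
Offset 6: leading byte 0xF0 = 11110000 → 4-byte char #3 = F0 9F A7 9C.
Offset 10: leading byte 0xC4 = 11000100 → 2-byte char #4 = C4 B5.
Offset 12: leading byte 0xEB = 11101011 → 3-byte char #5 = EB A9 AA.
Offset 15: leading byte 0xDA = 11011010 → 2-byte char #6 = DA 87.
Offset 17: leading byte 0xD5 = 11010101 → 2-byte char #7 = D5 90.
Offset 19: leading byte 0xE3 = 11100011 → 3-byte char #8 = E3 81 84.
Leading byte 0xE3 = 11100011 matches 1110xxxx → 3-byte sequence.
Byte 1: 0xE3 = 11100011, payload 0011 (4 bits).
Byte 2: 0x81 = 10000001 (10xxxxxx ✓), payload 000001.
Byte 3: 0x84 = 10000100 (10xxxxxx ✓), payload 000100.
Concatenate: 0011000001000100 = 0x3044 (16 bits → U+3044).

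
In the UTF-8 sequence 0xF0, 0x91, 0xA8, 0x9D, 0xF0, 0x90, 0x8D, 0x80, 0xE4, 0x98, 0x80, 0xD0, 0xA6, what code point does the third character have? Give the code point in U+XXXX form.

U+4600

Offset 0: leading byte 0xF0 = 11110000 → 4-byte char #1 = F0 91 A8 9D.
Offset 4: leading byte 0xF0 = 11110000 → 4-byte char #2 = F0 90 8D 80.
Offset 8: leading byte 0xE4 = 11100100 → 3-byte char #3 = E4 98 80.
Leading byte 0xE4 = 11100100 matches 1110xxxx → 3-byte sequence.
Byte 1: 0xE4 = 11100100, payload 0100 (4 bits).
Byte 2: 0x98 = 10011000 (10xxxxxx ✓), payload 011000.
Byte 3: 0x80 = 10000000 (10xxxxxx ✓), payload 000000.
Concatenate: 0100011000000000 = 0x4600 (16 bits → U+4600).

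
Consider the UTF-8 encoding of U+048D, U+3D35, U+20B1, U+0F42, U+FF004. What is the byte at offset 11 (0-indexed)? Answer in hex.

0xF3

U+048D → 2-byte form D2 8D at offsets 0–1.
U+3D35 → 3-byte form E3 B4 B5 at offsets 2–4.
U+20B1 → 3-byte form E2 82 B1 at offsets 5–7.
U+0F42 → 3-byte form E0 BD 82 at offsets 8–10.
U+FF004 → 4-byte form F3 BF 80 84 at offsets 11–14.
Offset 11 falls in char 5's range; it's byte 1 of F3 BF 80 84 = 0xF3.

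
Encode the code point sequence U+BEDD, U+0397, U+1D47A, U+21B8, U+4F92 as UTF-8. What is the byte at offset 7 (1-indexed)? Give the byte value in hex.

0x9D

1-indexed offset 7 is 0-indexed offset 6.
U+BEDD → 3-byte form EB BB 9D at offsets 0–2.
U+0397 → 2-byte form CE 97 at offsets 3–4.
U+1D47A → 4-byte form F0 9D 91 BA at offsets 5–8.
Offset 6 falls in char 3's range; it's byte 2 of F0 9D 91 BA = 0x9D.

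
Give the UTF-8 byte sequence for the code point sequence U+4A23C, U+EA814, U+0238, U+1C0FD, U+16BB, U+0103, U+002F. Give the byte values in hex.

U+4A23C: 4-byte form → F1 8A 88 BC.
U+EA814: 4-byte form → F3 AA A0 94.
U+0238: 2-byte form → C8 B8.
U+1C0FD: 4-byte form → F0 9C 83 BD.
U+16BB: 3-byte form → E1 9A BB.
U+0103: 2-byte form → C4 83.
U+002F: 1-byte form → 2F.
Concatenated (20 bytes): F1 8A 88 BC F3 AA A0 94 C8 B8 F0 9C 83 BD E1 9A BB C4 83 2F.

F1 8A 88 BC F3 AA A0 94 C8 B8 F0 9C 83 BD E1 9A BB C4 83 2F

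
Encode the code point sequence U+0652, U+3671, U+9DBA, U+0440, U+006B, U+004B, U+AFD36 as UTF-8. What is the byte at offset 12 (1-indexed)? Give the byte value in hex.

0x4B

1-indexed offset 12 is 0-indexed offset 11.
U+0652 → 2-byte form D9 92 at offsets 0–1.
U+3671 → 3-byte form E3 99 B1 at offsets 2–4.
U+9DBA → 3-byte form E9 B6 BA at offsets 5–7.
U+0440 → 2-byte form D1 80 at offsets 8–9.
U+006B → 1-byte form 6B at offsets 10–10.
U+004B → 1-byte form 4B at offsets 11–11.
Offset 11 falls in char 6's range; it's byte 1 of 4B = 0x4B.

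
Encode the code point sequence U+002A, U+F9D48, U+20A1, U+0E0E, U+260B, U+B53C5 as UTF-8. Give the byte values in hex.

U+002A: 1-byte form → 2A.
U+F9D48: 4-byte form → F3 B9 B5 88.
U+20A1: 3-byte form → E2 82 A1.
U+0E0E: 3-byte form → E0 B8 8E.
U+260B: 3-byte form → E2 98 8B.
U+B53C5: 4-byte form → F2 B5 8F 85.
Concatenated (18 bytes): 2A F3 B9 B5 88 E2 82 A1 E0 B8 8E E2 98 8B F2 B5 8F 85.

2A F3 B9 B5 88 E2 82 A1 E0 B8 8E E2 98 8B F2 B5 8F 85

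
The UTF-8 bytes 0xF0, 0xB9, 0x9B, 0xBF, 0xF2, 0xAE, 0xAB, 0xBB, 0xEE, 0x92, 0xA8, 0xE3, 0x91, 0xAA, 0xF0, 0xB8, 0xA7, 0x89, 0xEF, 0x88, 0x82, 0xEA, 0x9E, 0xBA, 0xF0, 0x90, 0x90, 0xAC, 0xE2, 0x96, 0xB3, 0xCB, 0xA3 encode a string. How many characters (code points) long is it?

Byte at offset 0: 0xF0 = 11110000 → 4-byte char (#1). Advance 4.
Byte at offset 4: 0xF2 = 11110010 → 4-byte char (#2). Advance 4.
Byte at offset 8: 0xEE = 11101110 → 3-byte char (#3). Advance 3.
Byte at offset 11: 0xE3 = 11100011 → 3-byte char (#4). Advance 3.
Byte at offset 14: 0xF0 = 11110000 → 4-byte char (#5). Advance 4.
Byte at offset 18: 0xEF = 11101111 → 3-byte char (#6). Advance 3.
Byte at offset 21: 0xEA = 11101010 → 3-byte char (#7). Advance 3.
Byte at offset 24: 0xF0 = 11110000 → 4-byte char (#8). Advance 4.
Byte at offset 28: 0xE2 = 11100010 → 3-byte char (#9). Advance 3.
Byte at offset 31: 0xCB = 11001011 → 2-byte char (#10). Advance 2.
Reached end at offset 33 after 10 code points.

10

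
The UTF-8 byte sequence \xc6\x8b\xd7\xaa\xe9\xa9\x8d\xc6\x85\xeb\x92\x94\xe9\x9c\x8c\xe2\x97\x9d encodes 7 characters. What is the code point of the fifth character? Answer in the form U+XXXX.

U+B494

Offset 0: leading byte 0xC6 = 11000110 → 2-byte char #1 = C6 8B.
Offset 2: leading byte 0xD7 = 11010111 → 2-byte char #2 = D7 AA.
Offset 4: leading byte 0xE9 = 11101001 → 3-byte char #3 = E9 A9 8D.
Offset 7: leading byte 0xC6 = 11000110 → 2-byte char #4 = C6 85.
Offset 9: leading byte 0xEB = 11101011 → 3-byte char #5 = EB 92 94.
Leading byte 0xEB = 11101011 matches 1110xxxx → 3-byte sequence.
Byte 1: 0xEB = 11101011, payload 1011 (4 bits).
Byte 2: 0x92 = 10010010 (10xxxxxx ✓), payload 010010.
Byte 3: 0x94 = 10010100 (10xxxxxx ✓), payload 010100.
Concatenate: 1011010010010100 = 0xB494 (16 bits → U+B494).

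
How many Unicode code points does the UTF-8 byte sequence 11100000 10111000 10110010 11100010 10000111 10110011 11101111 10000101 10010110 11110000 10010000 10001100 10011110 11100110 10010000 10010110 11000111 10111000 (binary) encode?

6

Byte at offset 0: 0xE0 = 11100000 → 3-byte char (#1). Advance 3.
Byte at offset 3: 0xE2 = 11100010 → 3-byte char (#2). Advance 3.
Byte at offset 6: 0xEF = 11101111 → 3-byte char (#3). Advance 3.
Byte at offset 9: 0xF0 = 11110000 → 4-byte char (#4). Advance 4.
Byte at offset 13: 0xE6 = 11100110 → 3-byte char (#5). Advance 3.
Byte at offset 16: 0xC7 = 11000111 → 2-byte char (#6). Advance 2.
Reached end at offset 18 after 6 code points.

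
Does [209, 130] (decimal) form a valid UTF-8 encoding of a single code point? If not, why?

Leading byte 0xD1 = 11010001 → 2-byte form.
Continuation bytes 0x82=10000010 all match 10xxxxxx.
Decoded value 0x442 is ≥ 0x80 (shortest form) and not a surrogate.

valid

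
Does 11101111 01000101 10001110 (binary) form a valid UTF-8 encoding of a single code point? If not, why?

invalid (non-continuation byte where continuation expected)

Leading byte 0xEF = 11101111 → 3-byte form.
Byte 2 is 0x45 = 01000101, which is not 10xxxxxx — expected a continuation byte.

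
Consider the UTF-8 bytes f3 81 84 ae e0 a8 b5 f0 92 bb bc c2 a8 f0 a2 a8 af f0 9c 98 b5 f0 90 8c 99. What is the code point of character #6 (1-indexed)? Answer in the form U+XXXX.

U+1C635

Offset 0: leading byte 0xF3 = 11110011 → 4-byte char #1 = F3 81 84 AE.
Offset 4: leading byte 0xE0 = 11100000 → 3-byte char #2 = E0 A8 B5.
Offset 7: leading byte 0xF0 = 11110000 → 4-byte char #3 = F0 92 BB BC.
Offset 11: leading byte 0xC2 = 11000010 → 2-byte char #4 = C2 A8.
Offset 13: leading byte 0xF0 = 11110000 → 4-byte char #5 = F0 A2 A8 AF.
Offset 17: leading byte 0xF0 = 11110000 → 4-byte char #6 = F0 9C 98 B5.
Leading byte 0xF0 = 11110000 matches 11110xxx → 4-byte sequence.
Byte 1: 0xF0 = 11110000, payload 000 (3 bits).
Byte 2: 0x9C = 10011100 (10xxxxxx ✓), payload 011100.
Byte 3: 0x98 = 10011000 (10xxxxxx ✓), payload 011000.
Byte 4: 0xB5 = 10110101 (10xxxxxx ✓), payload 110101.
Concatenate: 000011100011000110101 = 0x1C635 (21 bits → U+1C635).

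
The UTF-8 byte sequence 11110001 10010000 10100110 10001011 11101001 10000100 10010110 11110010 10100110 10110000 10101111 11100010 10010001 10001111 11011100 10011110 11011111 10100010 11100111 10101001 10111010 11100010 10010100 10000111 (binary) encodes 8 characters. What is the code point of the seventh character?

U+7A7A

Offset 0: leading byte 0xF1 = 11110001 → 4-byte char #1 = F1 90 A6 8B.
Offset 4: leading byte 0xE9 = 11101001 → 3-byte char #2 = E9 84 96.
Offset 7: leading byte 0xF2 = 11110010 → 4-byte char #3 = F2 A6 B0 AF.
Offset 11: leading byte 0xE2 = 11100010 → 3-byte char #4 = E2 91 8F.
Offset 14: leading byte 0xDC = 11011100 → 2-byte char #5 = DC 9E.
Offset 16: leading byte 0xDF = 11011111 → 2-byte char #6 = DF A2.
Offset 18: leading byte 0xE7 = 11100111 → 3-byte char #7 = E7 A9 BA.
Leading byte 0xE7 = 11100111 matches 1110xxxx → 3-byte sequence.
Byte 1: 0xE7 = 11100111, payload 0111 (4 bits).
Byte 2: 0xA9 = 10101001 (10xxxxxx ✓), payload 101001.
Byte 3: 0xBA = 10111010 (10xxxxxx ✓), payload 111010.
Concatenate: 0111101001111010 = 0x7A7A (16 bits → U+7A7A).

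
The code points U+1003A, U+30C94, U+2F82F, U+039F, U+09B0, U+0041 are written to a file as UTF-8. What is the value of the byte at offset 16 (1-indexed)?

1-indexed offset 16 is 0-indexed offset 15.
U+1003A → 4-byte form F0 90 80 BA at offsets 0–3.
U+30C94 → 4-byte form F0 B0 B2 94 at offsets 4–7.
U+2F82F → 4-byte form F0 AF A0 AF at offsets 8–11.
U+039F → 2-byte form CE 9F at offsets 12–13.
U+09B0 → 3-byte form E0 A6 B0 at offsets 14–16.
Offset 15 falls in char 5's range; it's byte 2 of E0 A6 B0 = 0xA6.

0xA6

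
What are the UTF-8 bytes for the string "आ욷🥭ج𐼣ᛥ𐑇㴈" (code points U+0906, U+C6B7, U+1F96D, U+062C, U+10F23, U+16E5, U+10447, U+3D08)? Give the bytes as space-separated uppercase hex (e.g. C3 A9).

U+0906: 3-byte form → E0 A4 86.
U+C6B7: 3-byte form → EC 9A B7.
U+1F96D: 4-byte form → F0 9F A5 AD.
U+062C: 2-byte form → D8 AC.
U+10F23: 4-byte form → F0 90 BC A3.
U+16E5: 3-byte form → E1 9B A5.
U+10447: 4-byte form → F0 90 91 87.
U+3D08: 3-byte form → E3 B4 88.
Concatenated (26 bytes): E0 A4 86 EC 9A B7 F0 9F A5 AD D8 AC F0 90 BC A3 E1 9B A5 F0 90 91 87 E3 B4 88.

E0 A4 86 EC 9A B7 F0 9F A5 AD D8 AC F0 90 BC A3 E1 9B A5 F0 90 91 87 E3 B4 88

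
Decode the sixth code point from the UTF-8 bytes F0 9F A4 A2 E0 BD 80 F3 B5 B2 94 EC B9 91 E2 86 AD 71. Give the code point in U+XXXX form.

Offset 0: leading byte 0xF0 = 11110000 → 4-byte char #1 = F0 9F A4 A2.
Offset 4: leading byte 0xE0 = 11100000 → 3-byte char #2 = E0 BD 80.
Offset 7: leading byte 0xF3 = 11110011 → 4-byte char #3 = F3 B5 B2 94.
Offset 11: leading byte 0xEC = 11101100 → 3-byte char #4 = EC B9 91.
Offset 14: leading byte 0xE2 = 11100010 → 3-byte char #5 = E2 86 AD.
Offset 17: leading byte 0x71 = 01110001 → 1-byte char #6 = 71.
Leading byte 0x71 = 01110001 matches 0xxxxxxx → 1-byte sequence.
Byte 1: 0x71 = 01110001, payload 1110001 (7 bits).
Concatenate: 1110001 = 0x71 (7 bits → U+0071).

U+0071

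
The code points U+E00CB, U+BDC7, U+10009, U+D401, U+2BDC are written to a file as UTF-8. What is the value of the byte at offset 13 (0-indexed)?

0x81

U+E00CB → 4-byte form F3 A0 83 8B at offsets 0–3.
U+BDC7 → 3-byte form EB B7 87 at offsets 4–6.
U+10009 → 4-byte form F0 90 80 89 at offsets 7–10.
U+D401 → 3-byte form ED 90 81 at offsets 11–13.
Offset 13 falls in char 4's range; it's byte 3 of ED 90 81 = 0x81.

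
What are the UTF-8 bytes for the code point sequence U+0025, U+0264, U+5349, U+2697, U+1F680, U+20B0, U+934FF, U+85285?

U+0025: 1-byte form → 25.
U+0264: 2-byte form → C9 A4.
U+5349: 3-byte form → E5 8D 89.
U+2697: 3-byte form → E2 9A 97.
U+1F680: 4-byte form → F0 9F 9A 80.
U+20B0: 3-byte form → E2 82 B0.
U+934FF: 4-byte form → F2 93 93 BF.
U+85285: 4-byte form → F2 85 8A 85.
Concatenated (24 bytes): 25 C9 A4 E5 8D 89 E2 9A 97 F0 9F 9A 80 E2 82 B0 F2 93 93 BF F2 85 8A 85.

25 C9 A4 E5 8D 89 E2 9A 97 F0 9F 9A 80 E2 82 B0 F2 93 93 BF F2 85 8A 85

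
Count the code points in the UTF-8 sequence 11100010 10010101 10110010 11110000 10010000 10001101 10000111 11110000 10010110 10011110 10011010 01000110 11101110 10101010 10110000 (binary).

5

Byte at offset 0: 0xE2 = 11100010 → 3-byte char (#1). Advance 3.
Byte at offset 3: 0xF0 = 11110000 → 4-byte char (#2). Advance 4.
Byte at offset 7: 0xF0 = 11110000 → 4-byte char (#3). Advance 4.
Byte at offset 11: 0x46 = 01000110 → 1-byte char (#4). Advance 1.
Byte at offset 12: 0xEE = 11101110 → 3-byte char (#5). Advance 3.
Reached end at offset 15 after 5 code points.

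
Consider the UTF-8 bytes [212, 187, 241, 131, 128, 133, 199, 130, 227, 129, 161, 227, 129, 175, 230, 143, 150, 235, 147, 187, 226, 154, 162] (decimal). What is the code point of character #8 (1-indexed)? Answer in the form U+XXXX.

U+26A2

Offset 0: leading byte 0xD4 = 11010100 → 2-byte char #1 = D4 BB.
Offset 2: leading byte 0xF1 = 11110001 → 4-byte char #2 = F1 83 80 85.
Offset 6: leading byte 0xC7 = 11000111 → 2-byte char #3 = C7 82.
Offset 8: leading byte 0xE3 = 11100011 → 3-byte char #4 = E3 81 A1.
Offset 11: leading byte 0xE3 = 11100011 → 3-byte char #5 = E3 81 AF.
Offset 14: leading byte 0xE6 = 11100110 → 3-byte char #6 = E6 8F 96.
Offset 17: leading byte 0xEB = 11101011 → 3-byte char #7 = EB 93 BB.
Offset 20: leading byte 0xE2 = 11100010 → 3-byte char #8 = E2 9A A2.
Leading byte 0xE2 = 11100010 matches 1110xxxx → 3-byte sequence.
Byte 1: 0xE2 = 11100010, payload 0010 (4 bits).
Byte 2: 0x9A = 10011010 (10xxxxxx ✓), payload 011010.
Byte 3: 0xA2 = 10100010 (10xxxxxx ✓), payload 100010.
Concatenate: 0010011010100010 = 0x26A2 (16 bits → U+26A2).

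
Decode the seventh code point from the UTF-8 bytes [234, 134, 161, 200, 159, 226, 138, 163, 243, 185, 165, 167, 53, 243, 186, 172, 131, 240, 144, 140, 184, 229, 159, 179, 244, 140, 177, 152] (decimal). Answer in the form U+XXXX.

Offset 0: leading byte 0xEA = 11101010 → 3-byte char #1 = EA 86 A1.
Offset 3: leading byte 0xC8 = 11001000 → 2-byte char #2 = C8 9F.
Offset 5: leading byte 0xE2 = 11100010 → 3-byte char #3 = E2 8A A3.
Offset 8: leading byte 0xF3 = 11110011 → 4-byte char #4 = F3 B9 A5 A7.
Offset 12: leading byte 0x35 = 00110101 → 1-byte char #5 = 35.
Offset 13: leading byte 0xF3 = 11110011 → 4-byte char #6 = F3 BA AC 83.
Offset 17: leading byte 0xF0 = 11110000 → 4-byte char #7 = F0 90 8C B8.
Leading byte 0xF0 = 11110000 matches 11110xxx → 4-byte sequence.
Byte 1: 0xF0 = 11110000, payload 000 (3 bits).
Byte 2: 0x90 = 10010000 (10xxxxxx ✓), payload 010000.
Byte 3: 0x8C = 10001100 (10xxxxxx ✓), payload 001100.
Byte 4: 0xB8 = 10111000 (10xxxxxx ✓), payload 111000.
Concatenate: 000010000001100111000 = 0x10338 (21 bits → U+10338).

U+10338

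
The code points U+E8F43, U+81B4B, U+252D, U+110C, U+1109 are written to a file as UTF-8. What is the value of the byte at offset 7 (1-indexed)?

1-indexed offset 7 is 0-indexed offset 6.
U+E8F43 → 4-byte form F3 A8 BD 83 at offsets 0–3.
U+81B4B → 4-byte form F2 81 AD 8B at offsets 4–7.
Offset 6 falls in char 2's range; it's byte 3 of F2 81 AD 8B = 0xAD.

0xAD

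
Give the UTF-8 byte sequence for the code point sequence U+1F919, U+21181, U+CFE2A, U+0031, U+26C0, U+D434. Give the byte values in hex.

F0 9F A4 99 F0 A1 86 81 F3 8F B8 AA 31 E2 9B 80 ED 90 B4

U+1F919: 4-byte form → F0 9F A4 99.
U+21181: 4-byte form → F0 A1 86 81.
U+CFE2A: 4-byte form → F3 8F B8 AA.
U+0031: 1-byte form → 31.
U+26C0: 3-byte form → E2 9B 80.
U+D434: 3-byte form → ED 90 B4.
Concatenated (19 bytes): F0 9F A4 99 F0 A1 86 81 F3 8F B8 AA 31 E2 9B 80 ED 90 B4.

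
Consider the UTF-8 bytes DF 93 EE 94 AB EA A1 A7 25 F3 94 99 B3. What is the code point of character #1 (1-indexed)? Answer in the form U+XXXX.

U+07D3

Offset 0: leading byte 0xDF = 11011111 → 2-byte char #1 = DF 93.
Leading byte 0xDF = 11011111 matches 110xxxxx → 2-byte sequence.
Byte 1: 0xDF = 11011111, payload 11111 (5 bits).
Byte 2: 0x93 = 10010011 (10xxxxxx ✓), payload 010011.
Concatenate: 11111010011 = 0x7D3 (11 bits → U+07D3).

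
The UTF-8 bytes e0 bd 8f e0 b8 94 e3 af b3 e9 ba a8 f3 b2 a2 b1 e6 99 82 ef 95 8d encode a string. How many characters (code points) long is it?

Byte at offset 0: 0xE0 = 11100000 → 3-byte char (#1). Advance 3.
Byte at offset 3: 0xE0 = 11100000 → 3-byte char (#2). Advance 3.
Byte at offset 6: 0xE3 = 11100011 → 3-byte char (#3). Advance 3.
Byte at offset 9: 0xE9 = 11101001 → 3-byte char (#4). Advance 3.
Byte at offset 12: 0xF3 = 11110011 → 4-byte char (#5). Advance 4.
Byte at offset 16: 0xE6 = 11100110 → 3-byte char (#6). Advance 3.
Byte at offset 19: 0xEF = 11101111 → 3-byte char (#7). Advance 3.
Reached end at offset 22 after 7 code points.

7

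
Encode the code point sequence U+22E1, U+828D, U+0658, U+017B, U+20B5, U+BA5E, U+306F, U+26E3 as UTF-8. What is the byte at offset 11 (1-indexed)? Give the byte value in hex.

0xE2

1-indexed offset 11 is 0-indexed offset 10.
U+22E1 → 3-byte form E2 8B A1 at offsets 0–2.
U+828D → 3-byte form E8 8A 8D at offsets 3–5.
U+0658 → 2-byte form D9 98 at offsets 6–7.
U+017B → 2-byte form C5 BB at offsets 8–9.
U+20B5 → 3-byte form E2 82 B5 at offsets 10–12.
Offset 10 falls in char 5's range; it's byte 1 of E2 82 B5 = 0xE2.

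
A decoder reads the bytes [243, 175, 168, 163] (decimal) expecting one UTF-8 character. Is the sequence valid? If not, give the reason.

Leading byte 0xF3 = 11110011 → 4-byte form.
Continuation bytes 0xAF=10101111, 0xA8=10101000, 0xA3=10100011 all match 10xxxxxx.
Decoded value 0xEFA23 is ≥ 0x10000 (shortest form) and not a surrogate.

valid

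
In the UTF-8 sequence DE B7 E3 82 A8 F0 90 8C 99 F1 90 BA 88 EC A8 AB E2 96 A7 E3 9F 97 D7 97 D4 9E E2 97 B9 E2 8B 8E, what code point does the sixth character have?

U+25A7

Offset 0: leading byte 0xDE = 11011110 → 2-byte char #1 = DE B7.
Offset 2: leading byte 0xE3 = 11100011 → 3-byte char #2 = E3 82 A8.
Offset 5: leading byte 0xF0 = 11110000 → 4-byte char #3 = F0 90 8C 99.
Offset 9: leading byte 0xF1 = 11110001 → 4-byte char #4 = F1 90 BA 88.
Offset 13: leading byte 0xEC = 11101100 → 3-byte char #5 = EC A8 AB.
Offset 16: leading byte 0xE2 = 11100010 → 3-byte char #6 = E2 96 A7.
Leading byte 0xE2 = 11100010 matches 1110xxxx → 3-byte sequence.
Byte 1: 0xE2 = 11100010, payload 0010 (4 bits).
Byte 2: 0x96 = 10010110 (10xxxxxx ✓), payload 010110.
Byte 3: 0xA7 = 10100111 (10xxxxxx ✓), payload 100111.
Concatenate: 0010010110100111 = 0x25A7 (16 bits → U+25A7).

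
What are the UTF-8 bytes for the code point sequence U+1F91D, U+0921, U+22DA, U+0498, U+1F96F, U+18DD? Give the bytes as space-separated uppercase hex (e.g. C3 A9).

U+1F91D: 4-byte form → F0 9F A4 9D.
U+0921: 3-byte form → E0 A4 A1.
U+22DA: 3-byte form → E2 8B 9A.
U+0498: 2-byte form → D2 98.
U+1F96F: 4-byte form → F0 9F A5 AF.
U+18DD: 3-byte form → E1 A3 9D.
Concatenated (19 bytes): F0 9F A4 9D E0 A4 A1 E2 8B 9A D2 98 F0 9F A5 AF E1 A3 9D.

F0 9F A4 9D E0 A4 A1 E2 8B 9A D2 98 F0 9F A5 AF E1 A3 9D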